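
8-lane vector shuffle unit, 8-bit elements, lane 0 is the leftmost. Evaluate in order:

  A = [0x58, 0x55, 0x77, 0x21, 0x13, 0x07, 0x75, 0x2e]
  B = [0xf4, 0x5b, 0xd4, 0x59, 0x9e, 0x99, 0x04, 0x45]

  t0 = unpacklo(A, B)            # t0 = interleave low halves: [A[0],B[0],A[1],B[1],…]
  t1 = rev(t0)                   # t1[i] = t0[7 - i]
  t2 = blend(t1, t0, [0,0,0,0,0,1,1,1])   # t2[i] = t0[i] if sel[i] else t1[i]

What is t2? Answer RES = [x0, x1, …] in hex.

RES = [ 0x59  0x21  0xd4  0x77  0x5b  0xd4  0x21  0x59 ]

  t0: 58 f4 55 5b 77 d4 21 59
  t1: 59 21 d4 77 5b 55 f4 58
  t2: 59 21 d4 77 5b d4 21 59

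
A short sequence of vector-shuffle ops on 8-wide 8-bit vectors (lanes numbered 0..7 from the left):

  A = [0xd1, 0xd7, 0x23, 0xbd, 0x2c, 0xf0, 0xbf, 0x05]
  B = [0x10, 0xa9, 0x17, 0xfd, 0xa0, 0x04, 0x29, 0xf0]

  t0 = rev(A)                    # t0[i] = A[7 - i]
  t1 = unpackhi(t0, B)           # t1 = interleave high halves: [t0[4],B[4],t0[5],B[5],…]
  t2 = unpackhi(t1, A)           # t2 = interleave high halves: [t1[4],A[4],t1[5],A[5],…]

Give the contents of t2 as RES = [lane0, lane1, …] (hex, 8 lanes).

→ t0 |05|bf|f0|2c|bd|23|d7|d1|
→ t1 |bd|a0|23|04|d7|29|d1|f0|
→ t2 |d7|2c|29|f0|d1|bf|f0|05|

RES = [0xd7, 0x2c, 0x29, 0xf0, 0xd1, 0xbf, 0xf0, 0x05]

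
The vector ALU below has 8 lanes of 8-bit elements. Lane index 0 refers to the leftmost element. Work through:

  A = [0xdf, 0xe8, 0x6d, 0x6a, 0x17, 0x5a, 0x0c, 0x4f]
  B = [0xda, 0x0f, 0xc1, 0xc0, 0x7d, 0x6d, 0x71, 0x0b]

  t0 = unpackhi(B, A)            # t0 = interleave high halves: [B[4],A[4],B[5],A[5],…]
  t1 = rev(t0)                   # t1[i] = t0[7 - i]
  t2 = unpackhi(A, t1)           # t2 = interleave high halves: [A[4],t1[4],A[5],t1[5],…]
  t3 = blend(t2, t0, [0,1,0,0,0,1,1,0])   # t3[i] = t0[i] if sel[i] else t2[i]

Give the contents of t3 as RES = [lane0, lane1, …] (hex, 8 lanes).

→ t0 |7d|17|6d|5a|71|0c|0b|4f|
→ t1 |4f|0b|0c|71|5a|6d|17|7d|
→ t2 |17|5a|5a|6d|0c|17|4f|7d|
→ t3 |17|17|5a|6d|0c|0c|0b|7d|

RES = [ 0x17  0x17  0x5a  0x6d  0x0c  0x0c  0x0b  0x7d ]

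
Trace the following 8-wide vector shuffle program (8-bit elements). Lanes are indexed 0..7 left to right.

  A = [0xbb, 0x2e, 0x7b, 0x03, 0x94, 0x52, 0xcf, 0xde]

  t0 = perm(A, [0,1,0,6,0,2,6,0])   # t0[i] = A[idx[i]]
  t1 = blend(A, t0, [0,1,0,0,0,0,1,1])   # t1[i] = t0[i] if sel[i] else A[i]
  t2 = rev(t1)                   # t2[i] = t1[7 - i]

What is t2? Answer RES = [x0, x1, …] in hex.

→ t0 |bb|2e|bb|cf|bb|7b|cf|bb|
→ t1 |bb|2e|7b|03|94|52|cf|bb|
→ t2 |bb|cf|52|94|03|7b|2e|bb|

RES = [0xbb, 0xcf, 0x52, 0x94, 0x03, 0x7b, 0x2e, 0xbb]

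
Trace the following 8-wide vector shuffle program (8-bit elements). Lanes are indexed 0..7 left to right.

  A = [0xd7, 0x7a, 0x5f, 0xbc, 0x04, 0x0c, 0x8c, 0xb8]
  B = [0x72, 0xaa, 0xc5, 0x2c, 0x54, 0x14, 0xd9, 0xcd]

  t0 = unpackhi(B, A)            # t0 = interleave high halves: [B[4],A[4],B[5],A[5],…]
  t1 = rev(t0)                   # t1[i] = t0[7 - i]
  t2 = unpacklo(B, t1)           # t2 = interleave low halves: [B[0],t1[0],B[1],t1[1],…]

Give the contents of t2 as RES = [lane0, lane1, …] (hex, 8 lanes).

RES = [0x72, 0xb8, 0xaa, 0xcd, 0xc5, 0x8c, 0x2c, 0xd9]

→ t0 |54|04|14|0c|d9|8c|cd|b8|
→ t1 |b8|cd|8c|d9|0c|14|04|54|
→ t2 |72|b8|aa|cd|c5|8c|2c|d9|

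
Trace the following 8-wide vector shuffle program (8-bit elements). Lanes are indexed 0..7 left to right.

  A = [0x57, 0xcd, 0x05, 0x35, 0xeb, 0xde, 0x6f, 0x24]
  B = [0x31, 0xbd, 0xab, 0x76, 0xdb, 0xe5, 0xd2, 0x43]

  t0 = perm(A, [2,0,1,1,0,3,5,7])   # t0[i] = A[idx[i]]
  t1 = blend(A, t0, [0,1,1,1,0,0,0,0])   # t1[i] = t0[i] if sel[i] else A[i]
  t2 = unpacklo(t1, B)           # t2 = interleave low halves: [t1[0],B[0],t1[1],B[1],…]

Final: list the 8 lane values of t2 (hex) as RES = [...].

RES = [ 0x57  0x31  0x57  0xbd  0xcd  0xab  0xcd  0x76 ]

  t0: 05 57 cd cd 57 35 de 24
  t1: 57 57 cd cd eb de 6f 24
  t2: 57 31 57 bd cd ab cd 76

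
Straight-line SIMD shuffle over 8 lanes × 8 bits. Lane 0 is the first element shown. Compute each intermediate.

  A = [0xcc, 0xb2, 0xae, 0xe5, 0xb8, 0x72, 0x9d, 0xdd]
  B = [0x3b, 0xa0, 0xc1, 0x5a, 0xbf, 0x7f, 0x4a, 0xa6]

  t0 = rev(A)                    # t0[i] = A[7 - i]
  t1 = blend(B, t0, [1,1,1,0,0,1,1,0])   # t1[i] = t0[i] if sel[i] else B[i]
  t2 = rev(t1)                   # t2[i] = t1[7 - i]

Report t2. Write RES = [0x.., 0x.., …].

RES = [0xa6, 0xb2, 0xae, 0xbf, 0x5a, 0x72, 0x9d, 0xdd]

  t0: dd 9d 72 b8 e5 ae b2 cc
  t1: dd 9d 72 5a bf ae b2 a6
  t2: a6 b2 ae bf 5a 72 9d dd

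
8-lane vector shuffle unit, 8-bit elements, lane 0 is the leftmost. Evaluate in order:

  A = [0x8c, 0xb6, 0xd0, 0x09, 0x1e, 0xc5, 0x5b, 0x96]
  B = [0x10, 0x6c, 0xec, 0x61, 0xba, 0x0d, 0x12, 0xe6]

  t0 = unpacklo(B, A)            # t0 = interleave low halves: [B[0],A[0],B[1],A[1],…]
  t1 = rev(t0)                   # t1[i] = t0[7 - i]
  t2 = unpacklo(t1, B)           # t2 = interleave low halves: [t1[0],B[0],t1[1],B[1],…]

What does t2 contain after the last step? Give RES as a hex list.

RES = [ 0x09  0x10  0x61  0x6c  0xd0  0xec  0xec  0x61 ]

t0 = [0x10, 0x8c, 0x6c, 0xb6, 0xec, 0xd0, 0x61, 0x09]
t1 = [0x09, 0x61, 0xd0, 0xec, 0xb6, 0x6c, 0x8c, 0x10]
t2 = [0x09, 0x10, 0x61, 0x6c, 0xd0, 0xec, 0xec, 0x61]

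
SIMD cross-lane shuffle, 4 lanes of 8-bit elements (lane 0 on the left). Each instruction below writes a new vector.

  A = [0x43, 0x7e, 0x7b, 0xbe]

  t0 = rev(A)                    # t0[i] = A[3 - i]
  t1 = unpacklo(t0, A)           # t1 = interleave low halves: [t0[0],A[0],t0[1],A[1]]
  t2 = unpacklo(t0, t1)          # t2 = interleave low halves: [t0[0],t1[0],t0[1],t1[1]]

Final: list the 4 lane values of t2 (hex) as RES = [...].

RES = [ 0xbe  0xbe  0x7b  0x43 ]

t0 = [0xbe, 0x7b, 0x7e, 0x43]
t1 = [0xbe, 0x43, 0x7b, 0x7e]
t2 = [0xbe, 0xbe, 0x7b, 0x43]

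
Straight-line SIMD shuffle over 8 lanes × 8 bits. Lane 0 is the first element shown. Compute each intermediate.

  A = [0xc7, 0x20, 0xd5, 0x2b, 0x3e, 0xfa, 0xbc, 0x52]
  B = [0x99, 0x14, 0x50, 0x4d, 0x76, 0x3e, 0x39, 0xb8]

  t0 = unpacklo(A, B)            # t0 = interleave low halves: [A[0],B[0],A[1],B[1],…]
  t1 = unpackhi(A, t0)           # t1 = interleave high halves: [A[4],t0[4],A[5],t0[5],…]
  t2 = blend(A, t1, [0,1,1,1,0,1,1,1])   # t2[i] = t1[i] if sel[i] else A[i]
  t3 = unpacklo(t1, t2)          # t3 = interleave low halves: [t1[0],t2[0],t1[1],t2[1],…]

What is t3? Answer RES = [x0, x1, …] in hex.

RES = [ 0x3e  0xc7  0xd5  0xd5  0xfa  0xfa  0x50  0x50 ]

  t0: c7 99 20 14 d5 50 2b 4d
  t1: 3e d5 fa 50 bc 2b 52 4d
  t2: c7 d5 fa 50 3e 2b 52 4d
  t3: 3e c7 d5 d5 fa fa 50 50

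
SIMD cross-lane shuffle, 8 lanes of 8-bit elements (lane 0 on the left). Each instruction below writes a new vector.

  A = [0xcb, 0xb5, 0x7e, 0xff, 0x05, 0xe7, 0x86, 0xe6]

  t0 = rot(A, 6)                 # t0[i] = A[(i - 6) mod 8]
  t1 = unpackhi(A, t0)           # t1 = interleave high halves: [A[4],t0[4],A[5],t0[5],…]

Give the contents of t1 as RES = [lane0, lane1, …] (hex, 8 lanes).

→ t0 |7e|ff|05|e7|86|e6|cb|b5|
→ t1 |05|86|e7|e6|86|cb|e6|b5|

RES = [ 0x05  0x86  0xe7  0xe6  0x86  0xcb  0xe6  0xb5 ]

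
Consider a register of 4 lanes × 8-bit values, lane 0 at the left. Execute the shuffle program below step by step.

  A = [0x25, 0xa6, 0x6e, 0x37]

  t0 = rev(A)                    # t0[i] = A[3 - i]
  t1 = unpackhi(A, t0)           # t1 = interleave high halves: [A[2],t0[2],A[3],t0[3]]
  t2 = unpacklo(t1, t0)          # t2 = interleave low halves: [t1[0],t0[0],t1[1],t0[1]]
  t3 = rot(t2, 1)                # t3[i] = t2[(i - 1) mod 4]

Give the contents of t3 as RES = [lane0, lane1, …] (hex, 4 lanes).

RES = [0x6e, 0x6e, 0x37, 0xa6]

  t0: 37 6e a6 25
  t1: 6e a6 37 25
  t2: 6e 37 a6 6e
  t3: 6e 6e 37 a6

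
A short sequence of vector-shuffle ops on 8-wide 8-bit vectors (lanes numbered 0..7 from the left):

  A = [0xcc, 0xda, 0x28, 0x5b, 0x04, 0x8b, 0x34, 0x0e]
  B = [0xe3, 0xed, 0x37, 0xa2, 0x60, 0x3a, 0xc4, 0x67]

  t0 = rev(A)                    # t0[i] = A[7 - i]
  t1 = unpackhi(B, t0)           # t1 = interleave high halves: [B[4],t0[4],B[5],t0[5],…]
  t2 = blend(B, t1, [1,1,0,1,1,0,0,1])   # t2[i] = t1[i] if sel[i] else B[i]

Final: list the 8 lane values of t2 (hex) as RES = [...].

RES = [ 0x60  0x5b  0x37  0x28  0xc4  0x3a  0xc4  0xcc ]

→ t0 |0e|34|8b|04|5b|28|da|cc|
→ t1 |60|5b|3a|28|c4|da|67|cc|
→ t2 |60|5b|37|28|c4|3a|c4|cc|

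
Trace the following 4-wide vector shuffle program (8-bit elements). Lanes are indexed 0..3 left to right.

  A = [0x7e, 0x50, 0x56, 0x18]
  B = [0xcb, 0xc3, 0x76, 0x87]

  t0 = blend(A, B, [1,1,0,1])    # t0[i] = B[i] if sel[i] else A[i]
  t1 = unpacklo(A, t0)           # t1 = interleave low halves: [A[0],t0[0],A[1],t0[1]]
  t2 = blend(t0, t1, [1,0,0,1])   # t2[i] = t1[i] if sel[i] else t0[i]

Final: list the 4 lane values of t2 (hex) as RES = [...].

RES = [ 0x7e  0xc3  0x56  0xc3 ]

  t0: cb c3 56 87
  t1: 7e cb 50 c3
  t2: 7e c3 56 c3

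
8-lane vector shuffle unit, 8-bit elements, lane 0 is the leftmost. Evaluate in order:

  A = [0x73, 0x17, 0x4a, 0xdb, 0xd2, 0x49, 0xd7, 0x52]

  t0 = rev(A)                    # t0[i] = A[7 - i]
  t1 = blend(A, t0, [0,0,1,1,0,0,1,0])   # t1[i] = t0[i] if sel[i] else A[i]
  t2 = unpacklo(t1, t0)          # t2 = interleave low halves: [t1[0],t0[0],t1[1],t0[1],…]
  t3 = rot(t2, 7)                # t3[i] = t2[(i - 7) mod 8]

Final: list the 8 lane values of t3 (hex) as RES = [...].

  t0: 52 d7 49 d2 db 4a 17 73
  t1: 73 17 49 d2 d2 49 17 52
  t2: 73 52 17 d7 49 49 d2 d2
  t3: 52 17 d7 49 49 d2 d2 73

RES = [0x52, 0x17, 0xd7, 0x49, 0x49, 0xd2, 0xd2, 0x73]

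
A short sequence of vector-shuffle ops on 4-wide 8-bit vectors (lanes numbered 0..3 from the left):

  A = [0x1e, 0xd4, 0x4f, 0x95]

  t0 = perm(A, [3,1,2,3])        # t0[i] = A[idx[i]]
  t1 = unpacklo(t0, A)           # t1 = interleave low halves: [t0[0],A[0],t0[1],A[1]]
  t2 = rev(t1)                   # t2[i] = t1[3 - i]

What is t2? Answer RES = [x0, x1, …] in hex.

  t0: 95 d4 4f 95
  t1: 95 1e d4 d4
  t2: d4 d4 1e 95

RES = [ 0xd4  0xd4  0x1e  0x95 ]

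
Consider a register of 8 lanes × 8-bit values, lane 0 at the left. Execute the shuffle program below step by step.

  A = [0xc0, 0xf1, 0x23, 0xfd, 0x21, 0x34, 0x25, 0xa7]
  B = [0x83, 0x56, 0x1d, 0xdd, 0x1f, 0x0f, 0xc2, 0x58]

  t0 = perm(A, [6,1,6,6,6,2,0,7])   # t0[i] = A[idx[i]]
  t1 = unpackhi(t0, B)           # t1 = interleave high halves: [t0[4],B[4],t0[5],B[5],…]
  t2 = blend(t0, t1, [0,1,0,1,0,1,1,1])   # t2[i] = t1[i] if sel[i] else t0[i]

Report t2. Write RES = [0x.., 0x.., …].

t0 = [0x25, 0xf1, 0x25, 0x25, 0x25, 0x23, 0xc0, 0xa7]
t1 = [0x25, 0x1f, 0x23, 0x0f, 0xc0, 0xc2, 0xa7, 0x58]
t2 = [0x25, 0x1f, 0x25, 0x0f, 0x25, 0xc2, 0xa7, 0x58]

RES = [ 0x25  0x1f  0x25  0x0f  0x25  0xc2  0xa7  0x58 ]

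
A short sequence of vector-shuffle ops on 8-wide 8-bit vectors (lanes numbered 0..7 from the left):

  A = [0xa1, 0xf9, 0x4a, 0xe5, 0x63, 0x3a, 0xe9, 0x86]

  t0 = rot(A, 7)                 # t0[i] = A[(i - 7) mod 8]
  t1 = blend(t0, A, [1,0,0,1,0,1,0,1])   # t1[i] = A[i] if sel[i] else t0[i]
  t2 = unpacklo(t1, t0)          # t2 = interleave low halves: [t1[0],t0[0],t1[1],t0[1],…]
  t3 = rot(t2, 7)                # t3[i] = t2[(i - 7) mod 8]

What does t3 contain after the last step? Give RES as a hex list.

→ t0 |f9|4a|e5|63|3a|e9|86|a1|
→ t1 |a1|4a|e5|e5|3a|3a|86|86|
→ t2 |a1|f9|4a|4a|e5|e5|e5|63|
→ t3 |f9|4a|4a|e5|e5|e5|63|a1|

RES = [0xf9, 0x4a, 0x4a, 0xe5, 0xe5, 0xe5, 0x63, 0xa1]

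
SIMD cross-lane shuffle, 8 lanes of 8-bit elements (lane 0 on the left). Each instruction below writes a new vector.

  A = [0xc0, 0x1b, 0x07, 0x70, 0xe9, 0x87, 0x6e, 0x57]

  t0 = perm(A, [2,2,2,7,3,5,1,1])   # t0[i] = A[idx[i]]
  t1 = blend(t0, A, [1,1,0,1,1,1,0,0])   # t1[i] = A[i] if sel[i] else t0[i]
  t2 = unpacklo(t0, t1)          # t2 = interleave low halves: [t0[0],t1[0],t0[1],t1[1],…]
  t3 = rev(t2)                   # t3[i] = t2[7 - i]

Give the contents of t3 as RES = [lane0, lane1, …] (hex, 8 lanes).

RES = [0x70, 0x57, 0x07, 0x07, 0x1b, 0x07, 0xc0, 0x07]

t0 = [0x07, 0x07, 0x07, 0x57, 0x70, 0x87, 0x1b, 0x1b]
t1 = [0xc0, 0x1b, 0x07, 0x70, 0xe9, 0x87, 0x1b, 0x1b]
t2 = [0x07, 0xc0, 0x07, 0x1b, 0x07, 0x07, 0x57, 0x70]
t3 = [0x70, 0x57, 0x07, 0x07, 0x1b, 0x07, 0xc0, 0x07]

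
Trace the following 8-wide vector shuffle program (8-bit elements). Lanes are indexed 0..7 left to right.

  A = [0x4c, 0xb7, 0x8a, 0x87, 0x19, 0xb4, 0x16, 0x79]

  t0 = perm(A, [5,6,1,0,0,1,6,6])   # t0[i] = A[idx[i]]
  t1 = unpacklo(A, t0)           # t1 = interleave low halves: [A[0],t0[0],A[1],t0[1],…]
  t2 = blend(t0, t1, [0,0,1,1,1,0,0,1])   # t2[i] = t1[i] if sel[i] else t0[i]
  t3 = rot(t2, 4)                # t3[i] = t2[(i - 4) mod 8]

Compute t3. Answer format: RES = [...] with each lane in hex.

  t0: b4 16 b7 4c 4c b7 16 16
  t1: 4c b4 b7 16 8a b7 87 4c
  t2: b4 16 b7 16 8a b7 16 4c
  t3: 8a b7 16 4c b4 16 b7 16

RES = [ 0x8a  0xb7  0x16  0x4c  0xb4  0x16  0xb7  0x16 ]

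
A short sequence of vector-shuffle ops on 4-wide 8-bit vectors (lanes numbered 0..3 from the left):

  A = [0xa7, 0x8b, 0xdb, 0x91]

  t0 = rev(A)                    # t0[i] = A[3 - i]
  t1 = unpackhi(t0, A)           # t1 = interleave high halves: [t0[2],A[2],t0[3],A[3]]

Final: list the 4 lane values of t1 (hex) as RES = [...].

RES = [0x8b, 0xdb, 0xa7, 0x91]

  t0: 91 db 8b a7
  t1: 8b db a7 91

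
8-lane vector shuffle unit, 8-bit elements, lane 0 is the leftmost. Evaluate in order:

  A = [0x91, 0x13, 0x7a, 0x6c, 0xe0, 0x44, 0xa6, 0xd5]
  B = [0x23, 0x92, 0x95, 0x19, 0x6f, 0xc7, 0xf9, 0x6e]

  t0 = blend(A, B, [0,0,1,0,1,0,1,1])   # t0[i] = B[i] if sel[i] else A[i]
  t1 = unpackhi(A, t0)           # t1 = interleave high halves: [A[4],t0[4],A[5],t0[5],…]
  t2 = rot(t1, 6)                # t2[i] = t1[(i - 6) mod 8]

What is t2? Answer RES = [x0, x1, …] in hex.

→ t0 |91|13|95|6c|6f|44|f9|6e|
→ t1 |e0|6f|44|44|a6|f9|d5|6e|
→ t2 |44|44|a6|f9|d5|6e|e0|6f|

RES = [0x44, 0x44, 0xa6, 0xf9, 0xd5, 0x6e, 0xe0, 0x6f]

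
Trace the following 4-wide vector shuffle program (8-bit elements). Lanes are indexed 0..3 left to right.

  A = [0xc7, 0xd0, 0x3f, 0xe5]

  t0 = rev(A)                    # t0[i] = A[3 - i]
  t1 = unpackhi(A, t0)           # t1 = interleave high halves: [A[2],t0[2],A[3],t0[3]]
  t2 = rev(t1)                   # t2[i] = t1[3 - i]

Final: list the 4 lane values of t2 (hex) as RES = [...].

t0 = [0xe5, 0x3f, 0xd0, 0xc7]
t1 = [0x3f, 0xd0, 0xe5, 0xc7]
t2 = [0xc7, 0xe5, 0xd0, 0x3f]

RES = [0xc7, 0xe5, 0xd0, 0x3f]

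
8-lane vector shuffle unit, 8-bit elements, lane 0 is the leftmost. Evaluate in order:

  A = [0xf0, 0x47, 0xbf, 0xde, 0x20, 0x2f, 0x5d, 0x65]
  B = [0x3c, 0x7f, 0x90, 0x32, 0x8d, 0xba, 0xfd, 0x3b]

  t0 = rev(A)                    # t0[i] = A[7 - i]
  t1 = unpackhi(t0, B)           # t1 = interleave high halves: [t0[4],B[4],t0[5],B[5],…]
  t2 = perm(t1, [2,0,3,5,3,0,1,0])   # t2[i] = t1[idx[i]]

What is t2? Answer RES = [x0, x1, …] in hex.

RES = [ 0xbf  0xde  0xba  0xfd  0xba  0xde  0x8d  0xde ]

→ t0 |65|5d|2f|20|de|bf|47|f0|
→ t1 |de|8d|bf|ba|47|fd|f0|3b|
→ t2 |bf|de|ba|fd|ba|de|8d|de|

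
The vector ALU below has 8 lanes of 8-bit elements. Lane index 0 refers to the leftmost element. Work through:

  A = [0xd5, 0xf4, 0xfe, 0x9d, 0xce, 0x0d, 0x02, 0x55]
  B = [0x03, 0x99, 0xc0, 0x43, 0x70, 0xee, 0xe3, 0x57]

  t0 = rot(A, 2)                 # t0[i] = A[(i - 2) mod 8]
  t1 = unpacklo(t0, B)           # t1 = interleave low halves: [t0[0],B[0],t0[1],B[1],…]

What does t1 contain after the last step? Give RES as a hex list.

t0 = [0x02, 0x55, 0xd5, 0xf4, 0xfe, 0x9d, 0xce, 0x0d]
t1 = [0x02, 0x03, 0x55, 0x99, 0xd5, 0xc0, 0xf4, 0x43]

RES = [0x02, 0x03, 0x55, 0x99, 0xd5, 0xc0, 0xf4, 0x43]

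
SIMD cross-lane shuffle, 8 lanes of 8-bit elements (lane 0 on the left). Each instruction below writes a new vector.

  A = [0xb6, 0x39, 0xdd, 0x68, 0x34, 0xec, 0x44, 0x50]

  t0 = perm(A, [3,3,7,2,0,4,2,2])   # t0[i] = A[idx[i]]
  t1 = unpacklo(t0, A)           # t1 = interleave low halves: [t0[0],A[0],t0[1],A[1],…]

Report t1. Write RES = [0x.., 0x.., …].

RES = [ 0x68  0xb6  0x68  0x39  0x50  0xdd  0xdd  0x68 ]

t0 = [0x68, 0x68, 0x50, 0xdd, 0xb6, 0x34, 0xdd, 0xdd]
t1 = [0x68, 0xb6, 0x68, 0x39, 0x50, 0xdd, 0xdd, 0x68]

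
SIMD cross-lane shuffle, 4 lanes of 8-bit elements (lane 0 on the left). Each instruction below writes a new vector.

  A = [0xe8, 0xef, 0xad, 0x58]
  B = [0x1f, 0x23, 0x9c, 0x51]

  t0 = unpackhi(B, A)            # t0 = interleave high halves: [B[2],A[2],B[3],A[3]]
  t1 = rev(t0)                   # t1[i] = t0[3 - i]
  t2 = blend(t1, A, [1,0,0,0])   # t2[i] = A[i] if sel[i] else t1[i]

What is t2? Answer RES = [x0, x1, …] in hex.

  t0: 9c ad 51 58
  t1: 58 51 ad 9c
  t2: e8 51 ad 9c

RES = [0xe8, 0x51, 0xad, 0x9c]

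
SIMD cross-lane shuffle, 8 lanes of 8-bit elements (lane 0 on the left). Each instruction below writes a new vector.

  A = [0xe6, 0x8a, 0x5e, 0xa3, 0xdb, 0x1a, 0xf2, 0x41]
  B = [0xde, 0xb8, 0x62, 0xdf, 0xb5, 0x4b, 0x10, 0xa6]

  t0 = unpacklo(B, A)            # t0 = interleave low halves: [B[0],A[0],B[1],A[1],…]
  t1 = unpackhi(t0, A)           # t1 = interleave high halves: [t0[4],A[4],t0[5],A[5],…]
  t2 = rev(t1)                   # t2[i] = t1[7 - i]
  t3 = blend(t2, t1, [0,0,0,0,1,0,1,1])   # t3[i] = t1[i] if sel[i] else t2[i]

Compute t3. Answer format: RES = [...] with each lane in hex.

→ t0 |de|e6|b8|8a|62|5e|df|a3|
→ t1 |62|db|5e|1a|df|f2|a3|41|
→ t2 |41|a3|f2|df|1a|5e|db|62|
→ t3 |41|a3|f2|df|df|5e|a3|41|

RES = [ 0x41  0xa3  0xf2  0xdf  0xdf  0x5e  0xa3  0x41 ]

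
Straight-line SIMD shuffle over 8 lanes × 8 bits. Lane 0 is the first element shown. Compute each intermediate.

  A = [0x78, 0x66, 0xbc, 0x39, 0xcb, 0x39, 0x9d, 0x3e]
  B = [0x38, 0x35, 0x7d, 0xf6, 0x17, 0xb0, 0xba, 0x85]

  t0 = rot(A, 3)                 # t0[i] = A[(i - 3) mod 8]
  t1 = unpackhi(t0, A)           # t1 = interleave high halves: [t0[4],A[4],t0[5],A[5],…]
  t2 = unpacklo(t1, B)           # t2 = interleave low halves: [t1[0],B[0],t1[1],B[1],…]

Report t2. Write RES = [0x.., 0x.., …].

RES = [0x66, 0x38, 0xcb, 0x35, 0xbc, 0x7d, 0x39, 0xf6]

t0 = [0x39, 0x9d, 0x3e, 0x78, 0x66, 0xbc, 0x39, 0xcb]
t1 = [0x66, 0xcb, 0xbc, 0x39, 0x39, 0x9d, 0xcb, 0x3e]
t2 = [0x66, 0x38, 0xcb, 0x35, 0xbc, 0x7d, 0x39, 0xf6]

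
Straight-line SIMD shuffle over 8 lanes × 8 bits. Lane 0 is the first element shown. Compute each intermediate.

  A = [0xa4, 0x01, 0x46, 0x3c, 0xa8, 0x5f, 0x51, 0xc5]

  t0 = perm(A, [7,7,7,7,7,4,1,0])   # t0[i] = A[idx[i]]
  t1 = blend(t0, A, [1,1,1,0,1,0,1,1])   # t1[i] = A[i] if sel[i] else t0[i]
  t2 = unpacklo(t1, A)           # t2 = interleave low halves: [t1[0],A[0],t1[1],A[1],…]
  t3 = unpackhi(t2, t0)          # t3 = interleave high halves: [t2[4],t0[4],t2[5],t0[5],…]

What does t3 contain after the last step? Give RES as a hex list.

RES = [ 0x46  0xc5  0x46  0xa8  0xc5  0x01  0x3c  0xa4 ]

→ t0 |c5|c5|c5|c5|c5|a8|01|a4|
→ t1 |a4|01|46|c5|a8|a8|51|c5|
→ t2 |a4|a4|01|01|46|46|c5|3c|
→ t3 |46|c5|46|a8|c5|01|3c|a4|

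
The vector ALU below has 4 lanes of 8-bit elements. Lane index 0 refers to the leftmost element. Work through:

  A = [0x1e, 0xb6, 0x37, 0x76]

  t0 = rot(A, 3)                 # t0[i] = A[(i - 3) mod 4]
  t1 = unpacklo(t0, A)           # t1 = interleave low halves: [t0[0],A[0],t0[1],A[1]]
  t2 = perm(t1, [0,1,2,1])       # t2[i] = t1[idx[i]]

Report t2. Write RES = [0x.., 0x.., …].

RES = [0xb6, 0x1e, 0x37, 0x1e]

t0 = [0xb6, 0x37, 0x76, 0x1e]
t1 = [0xb6, 0x1e, 0x37, 0xb6]
t2 = [0xb6, 0x1e, 0x37, 0x1e]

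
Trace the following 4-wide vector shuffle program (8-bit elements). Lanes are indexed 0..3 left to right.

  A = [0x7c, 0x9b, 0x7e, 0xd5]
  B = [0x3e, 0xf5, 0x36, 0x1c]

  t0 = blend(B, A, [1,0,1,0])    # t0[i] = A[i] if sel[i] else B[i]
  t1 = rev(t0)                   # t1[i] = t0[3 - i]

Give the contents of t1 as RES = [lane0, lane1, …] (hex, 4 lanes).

RES = [ 0x1c  0x7e  0xf5  0x7c ]

  t0: 7c f5 7e 1c
  t1: 1c 7e f5 7c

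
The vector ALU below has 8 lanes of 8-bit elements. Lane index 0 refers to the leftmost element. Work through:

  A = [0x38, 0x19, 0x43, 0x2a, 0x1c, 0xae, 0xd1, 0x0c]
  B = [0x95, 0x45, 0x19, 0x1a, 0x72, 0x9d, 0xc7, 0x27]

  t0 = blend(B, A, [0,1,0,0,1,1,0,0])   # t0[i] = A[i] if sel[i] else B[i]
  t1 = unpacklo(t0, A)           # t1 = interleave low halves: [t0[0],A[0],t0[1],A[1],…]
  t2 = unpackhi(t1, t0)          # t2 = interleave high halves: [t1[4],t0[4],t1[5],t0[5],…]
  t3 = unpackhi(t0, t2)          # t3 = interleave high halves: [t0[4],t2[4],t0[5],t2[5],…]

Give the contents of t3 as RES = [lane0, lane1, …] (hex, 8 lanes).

→ t0 |95|19|19|1a|1c|ae|c7|27|
→ t1 |95|38|19|19|19|43|1a|2a|
→ t2 |19|1c|43|ae|1a|c7|2a|27|
→ t3 |1c|1a|ae|c7|c7|2a|27|27|

RES = [ 0x1c  0x1a  0xae  0xc7  0xc7  0x2a  0x27  0x27 ]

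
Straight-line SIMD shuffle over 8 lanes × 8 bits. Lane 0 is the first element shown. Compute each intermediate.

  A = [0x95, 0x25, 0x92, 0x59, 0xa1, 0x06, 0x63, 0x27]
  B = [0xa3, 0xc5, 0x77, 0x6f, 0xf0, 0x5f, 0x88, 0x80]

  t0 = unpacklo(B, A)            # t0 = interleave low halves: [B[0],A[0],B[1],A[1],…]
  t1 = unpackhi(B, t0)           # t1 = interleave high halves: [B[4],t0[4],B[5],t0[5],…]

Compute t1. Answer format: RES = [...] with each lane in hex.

  t0: a3 95 c5 25 77 92 6f 59
  t1: f0 77 5f 92 88 6f 80 59

RES = [0xf0, 0x77, 0x5f, 0x92, 0x88, 0x6f, 0x80, 0x59]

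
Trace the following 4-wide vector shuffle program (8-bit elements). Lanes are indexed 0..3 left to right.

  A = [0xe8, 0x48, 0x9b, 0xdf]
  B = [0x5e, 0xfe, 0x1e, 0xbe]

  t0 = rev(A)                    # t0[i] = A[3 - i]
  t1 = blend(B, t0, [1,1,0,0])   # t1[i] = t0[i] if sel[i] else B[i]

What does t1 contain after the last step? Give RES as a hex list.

RES = [0xdf, 0x9b, 0x1e, 0xbe]

t0 = [0xdf, 0x9b, 0x48, 0xe8]
t1 = [0xdf, 0x9b, 0x1e, 0xbe]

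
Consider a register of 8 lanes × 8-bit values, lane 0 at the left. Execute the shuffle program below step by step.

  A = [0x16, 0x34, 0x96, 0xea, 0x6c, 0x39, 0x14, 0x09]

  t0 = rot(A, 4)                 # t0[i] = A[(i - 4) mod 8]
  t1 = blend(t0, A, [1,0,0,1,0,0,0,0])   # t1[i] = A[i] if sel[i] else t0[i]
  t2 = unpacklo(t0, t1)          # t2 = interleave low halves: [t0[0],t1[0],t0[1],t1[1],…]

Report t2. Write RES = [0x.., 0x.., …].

t0 = [0x6c, 0x39, 0x14, 0x09, 0x16, 0x34, 0x96, 0xea]
t1 = [0x16, 0x39, 0x14, 0xea, 0x16, 0x34, 0x96, 0xea]
t2 = [0x6c, 0x16, 0x39, 0x39, 0x14, 0x14, 0x09, 0xea]

RES = [0x6c, 0x16, 0x39, 0x39, 0x14, 0x14, 0x09, 0xea]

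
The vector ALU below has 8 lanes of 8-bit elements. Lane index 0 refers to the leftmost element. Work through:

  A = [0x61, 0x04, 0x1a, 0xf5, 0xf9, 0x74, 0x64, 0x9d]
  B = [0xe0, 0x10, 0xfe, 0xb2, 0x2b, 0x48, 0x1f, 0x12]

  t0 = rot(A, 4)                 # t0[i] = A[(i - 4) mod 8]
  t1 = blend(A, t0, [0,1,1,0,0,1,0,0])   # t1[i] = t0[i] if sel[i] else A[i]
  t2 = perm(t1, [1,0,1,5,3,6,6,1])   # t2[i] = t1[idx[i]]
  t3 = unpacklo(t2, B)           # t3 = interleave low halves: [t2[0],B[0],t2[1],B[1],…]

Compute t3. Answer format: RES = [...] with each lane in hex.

→ t0 |f9|74|64|9d|61|04|1a|f5|
→ t1 |61|74|64|f5|f9|04|64|9d|
→ t2 |74|61|74|04|f5|64|64|74|
→ t3 |74|e0|61|10|74|fe|04|b2|

RES = [ 0x74  0xe0  0x61  0x10  0x74  0xfe  0x04  0xb2 ]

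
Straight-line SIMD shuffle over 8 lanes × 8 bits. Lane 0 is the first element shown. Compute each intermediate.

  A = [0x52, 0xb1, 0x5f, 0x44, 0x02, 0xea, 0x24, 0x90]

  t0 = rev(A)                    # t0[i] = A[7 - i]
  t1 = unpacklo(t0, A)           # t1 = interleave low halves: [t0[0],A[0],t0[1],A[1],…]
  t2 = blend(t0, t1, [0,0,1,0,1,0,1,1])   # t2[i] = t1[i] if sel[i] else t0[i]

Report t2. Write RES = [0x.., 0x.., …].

  t0: 90 24 ea 02 44 5f b1 52
  t1: 90 52 24 b1 ea 5f 02 44
  t2: 90 24 24 02 ea 5f 02 44

RES = [ 0x90  0x24  0x24  0x02  0xea  0x5f  0x02  0x44 ]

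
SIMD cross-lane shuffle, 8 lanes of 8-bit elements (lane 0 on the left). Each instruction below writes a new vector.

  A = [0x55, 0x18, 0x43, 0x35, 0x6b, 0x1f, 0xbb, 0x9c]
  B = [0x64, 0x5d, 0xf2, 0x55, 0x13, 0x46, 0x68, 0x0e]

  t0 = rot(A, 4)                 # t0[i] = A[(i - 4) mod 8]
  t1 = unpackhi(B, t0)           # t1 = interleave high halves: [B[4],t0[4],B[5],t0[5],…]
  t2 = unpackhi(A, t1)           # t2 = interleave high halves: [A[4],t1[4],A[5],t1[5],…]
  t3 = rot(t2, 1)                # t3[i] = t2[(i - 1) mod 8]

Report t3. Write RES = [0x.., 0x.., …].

t0 = [0x6b, 0x1f, 0xbb, 0x9c, 0x55, 0x18, 0x43, 0x35]
t1 = [0x13, 0x55, 0x46, 0x18, 0x68, 0x43, 0x0e, 0x35]
t2 = [0x6b, 0x68, 0x1f, 0x43, 0xbb, 0x0e, 0x9c, 0x35]
t3 = [0x35, 0x6b, 0x68, 0x1f, 0x43, 0xbb, 0x0e, 0x9c]

RES = [0x35, 0x6b, 0x68, 0x1f, 0x43, 0xbb, 0x0e, 0x9c]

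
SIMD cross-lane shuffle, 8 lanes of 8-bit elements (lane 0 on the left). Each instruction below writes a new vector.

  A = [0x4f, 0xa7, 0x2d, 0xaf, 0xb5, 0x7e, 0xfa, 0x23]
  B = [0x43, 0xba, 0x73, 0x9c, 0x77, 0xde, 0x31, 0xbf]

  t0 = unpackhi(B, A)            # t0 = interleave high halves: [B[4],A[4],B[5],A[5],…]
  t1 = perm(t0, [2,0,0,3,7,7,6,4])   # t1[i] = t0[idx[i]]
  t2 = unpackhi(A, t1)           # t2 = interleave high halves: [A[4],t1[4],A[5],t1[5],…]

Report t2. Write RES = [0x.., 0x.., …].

→ t0 |77|b5|de|7e|31|fa|bf|23|
→ t1 |de|77|77|7e|23|23|bf|31|
→ t2 |b5|23|7e|23|fa|bf|23|31|

RES = [0xb5, 0x23, 0x7e, 0x23, 0xfa, 0xbf, 0x23, 0x31]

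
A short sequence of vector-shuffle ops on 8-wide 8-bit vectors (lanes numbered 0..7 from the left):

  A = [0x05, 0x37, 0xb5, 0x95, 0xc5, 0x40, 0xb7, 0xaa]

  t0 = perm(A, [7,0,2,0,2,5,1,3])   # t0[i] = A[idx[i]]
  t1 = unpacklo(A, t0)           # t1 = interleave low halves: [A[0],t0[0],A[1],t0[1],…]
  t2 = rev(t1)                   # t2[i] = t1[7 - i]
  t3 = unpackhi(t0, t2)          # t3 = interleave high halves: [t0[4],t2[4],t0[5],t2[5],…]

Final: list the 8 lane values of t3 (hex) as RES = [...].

RES = [ 0xb5  0x05  0x40  0x37  0x37  0xaa  0x95  0x05 ]

  t0: aa 05 b5 05 b5 40 37 95
  t1: 05 aa 37 05 b5 b5 95 05
  t2: 05 95 b5 b5 05 37 aa 05
  t3: b5 05 40 37 37 aa 95 05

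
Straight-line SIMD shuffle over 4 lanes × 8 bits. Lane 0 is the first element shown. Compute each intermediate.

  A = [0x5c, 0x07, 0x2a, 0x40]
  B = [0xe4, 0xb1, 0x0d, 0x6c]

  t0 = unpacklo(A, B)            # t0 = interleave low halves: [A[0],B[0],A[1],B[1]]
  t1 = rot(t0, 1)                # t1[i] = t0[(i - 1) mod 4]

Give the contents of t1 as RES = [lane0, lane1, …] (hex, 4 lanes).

→ t0 |5c|e4|07|b1|
→ t1 |b1|5c|e4|07|

RES = [0xb1, 0x5c, 0xe4, 0x07]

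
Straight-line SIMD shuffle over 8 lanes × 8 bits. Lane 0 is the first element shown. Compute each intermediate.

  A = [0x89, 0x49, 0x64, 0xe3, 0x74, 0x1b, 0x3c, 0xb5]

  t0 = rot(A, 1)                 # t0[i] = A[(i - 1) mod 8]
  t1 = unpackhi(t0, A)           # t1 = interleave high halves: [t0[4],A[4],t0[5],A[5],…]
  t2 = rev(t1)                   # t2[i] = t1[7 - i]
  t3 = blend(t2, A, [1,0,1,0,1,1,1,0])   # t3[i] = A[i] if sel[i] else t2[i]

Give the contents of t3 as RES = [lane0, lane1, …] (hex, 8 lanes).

RES = [ 0x89  0x3c  0x64  0x1b  0x74  0x1b  0x3c  0xe3 ]

→ t0 |b5|89|49|64|e3|74|1b|3c|
→ t1 |e3|74|74|1b|1b|3c|3c|b5|
→ t2 |b5|3c|3c|1b|1b|74|74|e3|
→ t3 |89|3c|64|1b|74|1b|3c|e3|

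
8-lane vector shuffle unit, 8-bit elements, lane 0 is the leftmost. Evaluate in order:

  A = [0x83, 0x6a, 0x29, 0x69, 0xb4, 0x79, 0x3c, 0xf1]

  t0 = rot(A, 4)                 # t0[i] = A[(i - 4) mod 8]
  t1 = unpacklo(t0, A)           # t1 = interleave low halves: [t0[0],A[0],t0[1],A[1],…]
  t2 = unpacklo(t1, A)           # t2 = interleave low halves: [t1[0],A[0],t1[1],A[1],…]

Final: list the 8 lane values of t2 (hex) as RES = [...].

  t0: b4 79 3c f1 83 6a 29 69
  t1: b4 83 79 6a 3c 29 f1 69
  t2: b4 83 83 6a 79 29 6a 69

RES = [0xb4, 0x83, 0x83, 0x6a, 0x79, 0x29, 0x6a, 0x69]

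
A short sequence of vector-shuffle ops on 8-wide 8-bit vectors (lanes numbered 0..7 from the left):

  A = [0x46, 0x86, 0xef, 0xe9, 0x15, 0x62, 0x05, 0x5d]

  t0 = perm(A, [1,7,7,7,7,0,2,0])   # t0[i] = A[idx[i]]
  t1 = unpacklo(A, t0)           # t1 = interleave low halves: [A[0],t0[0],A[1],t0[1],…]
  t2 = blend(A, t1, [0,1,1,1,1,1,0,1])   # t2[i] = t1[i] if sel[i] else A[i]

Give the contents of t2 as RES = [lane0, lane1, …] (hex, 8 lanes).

RES = [ 0x46  0x86  0x86  0x5d  0xef  0x5d  0x05  0x5d ]

→ t0 |86|5d|5d|5d|5d|46|ef|46|
→ t1 |46|86|86|5d|ef|5d|e9|5d|
→ t2 |46|86|86|5d|ef|5d|05|5d|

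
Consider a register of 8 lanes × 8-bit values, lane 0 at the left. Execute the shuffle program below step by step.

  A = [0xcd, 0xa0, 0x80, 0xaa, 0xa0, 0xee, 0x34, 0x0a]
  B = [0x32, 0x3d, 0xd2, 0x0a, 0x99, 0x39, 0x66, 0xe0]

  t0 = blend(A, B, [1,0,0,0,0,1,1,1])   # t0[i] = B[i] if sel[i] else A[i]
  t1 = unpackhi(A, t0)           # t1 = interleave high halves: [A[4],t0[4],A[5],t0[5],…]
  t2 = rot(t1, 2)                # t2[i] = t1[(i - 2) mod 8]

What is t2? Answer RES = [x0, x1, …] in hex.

RES = [ 0x0a  0xe0  0xa0  0xa0  0xee  0x39  0x34  0x66 ]

→ t0 |32|a0|80|aa|a0|39|66|e0|
→ t1 |a0|a0|ee|39|34|66|0a|e0|
→ t2 |0a|e0|a0|a0|ee|39|34|66|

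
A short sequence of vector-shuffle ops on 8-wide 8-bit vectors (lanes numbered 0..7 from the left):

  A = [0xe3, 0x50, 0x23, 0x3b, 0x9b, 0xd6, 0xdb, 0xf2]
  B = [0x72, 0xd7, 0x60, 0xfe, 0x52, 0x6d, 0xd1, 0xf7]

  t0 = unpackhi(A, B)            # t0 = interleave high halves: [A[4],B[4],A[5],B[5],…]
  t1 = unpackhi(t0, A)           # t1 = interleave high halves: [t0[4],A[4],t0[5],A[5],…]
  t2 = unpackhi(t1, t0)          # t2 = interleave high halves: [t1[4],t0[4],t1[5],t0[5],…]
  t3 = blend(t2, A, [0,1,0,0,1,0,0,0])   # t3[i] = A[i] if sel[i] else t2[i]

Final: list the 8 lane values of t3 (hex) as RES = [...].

→ t0 |9b|52|d6|6d|db|d1|f2|f7|
→ t1 |db|9b|d1|d6|f2|db|f7|f2|
→ t2 |f2|db|db|d1|f7|f2|f2|f7|
→ t3 |f2|50|db|d1|9b|f2|f2|f7|

RES = [ 0xf2  0x50  0xdb  0xd1  0x9b  0xf2  0xf2  0xf7 ]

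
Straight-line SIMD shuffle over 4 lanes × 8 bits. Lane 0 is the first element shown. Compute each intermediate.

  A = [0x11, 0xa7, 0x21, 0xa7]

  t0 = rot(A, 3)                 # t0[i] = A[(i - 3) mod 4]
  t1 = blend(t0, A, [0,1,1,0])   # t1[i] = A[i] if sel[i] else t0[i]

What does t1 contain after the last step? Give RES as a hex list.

t0 = [0xa7, 0x21, 0xa7, 0x11]
t1 = [0xa7, 0xa7, 0x21, 0x11]

RES = [0xa7, 0xa7, 0x21, 0x11]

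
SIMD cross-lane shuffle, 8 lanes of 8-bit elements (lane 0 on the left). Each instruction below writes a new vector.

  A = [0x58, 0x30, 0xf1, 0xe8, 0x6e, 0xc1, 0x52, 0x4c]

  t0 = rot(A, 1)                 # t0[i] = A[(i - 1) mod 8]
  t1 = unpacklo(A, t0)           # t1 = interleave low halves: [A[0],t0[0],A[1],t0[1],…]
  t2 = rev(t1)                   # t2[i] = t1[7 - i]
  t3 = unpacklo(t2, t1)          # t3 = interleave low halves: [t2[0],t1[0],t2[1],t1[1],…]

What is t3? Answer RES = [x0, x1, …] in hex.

→ t0 |4c|58|30|f1|e8|6e|c1|52|
→ t1 |58|4c|30|58|f1|30|e8|f1|
→ t2 |f1|e8|30|f1|58|30|4c|58|
→ t3 |f1|58|e8|4c|30|30|f1|58|

RES = [ 0xf1  0x58  0xe8  0x4c  0x30  0x30  0xf1  0x58 ]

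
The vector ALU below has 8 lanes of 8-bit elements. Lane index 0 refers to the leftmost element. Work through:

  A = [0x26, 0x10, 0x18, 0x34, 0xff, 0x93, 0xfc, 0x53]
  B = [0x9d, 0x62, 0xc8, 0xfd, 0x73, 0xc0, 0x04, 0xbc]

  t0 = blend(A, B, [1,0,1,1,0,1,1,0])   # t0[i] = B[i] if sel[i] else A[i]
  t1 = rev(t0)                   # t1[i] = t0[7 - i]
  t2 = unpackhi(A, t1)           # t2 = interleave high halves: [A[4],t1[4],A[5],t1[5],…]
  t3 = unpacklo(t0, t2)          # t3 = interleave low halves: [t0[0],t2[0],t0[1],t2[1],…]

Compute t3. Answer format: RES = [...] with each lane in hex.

RES = [0x9d, 0xff, 0x10, 0xfd, 0xc8, 0x93, 0xfd, 0xc8]

t0 = [0x9d, 0x10, 0xc8, 0xfd, 0xff, 0xc0, 0x04, 0x53]
t1 = [0x53, 0x04, 0xc0, 0xff, 0xfd, 0xc8, 0x10, 0x9d]
t2 = [0xff, 0xfd, 0x93, 0xc8, 0xfc, 0x10, 0x53, 0x9d]
t3 = [0x9d, 0xff, 0x10, 0xfd, 0xc8, 0x93, 0xfd, 0xc8]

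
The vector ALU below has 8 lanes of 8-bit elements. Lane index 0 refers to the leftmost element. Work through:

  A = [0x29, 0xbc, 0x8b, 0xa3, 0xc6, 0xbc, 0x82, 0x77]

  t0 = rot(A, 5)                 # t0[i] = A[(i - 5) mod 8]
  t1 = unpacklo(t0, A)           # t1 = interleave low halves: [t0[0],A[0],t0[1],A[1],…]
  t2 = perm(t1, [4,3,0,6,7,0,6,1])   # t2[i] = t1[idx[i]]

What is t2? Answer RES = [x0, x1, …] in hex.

t0 = [0xa3, 0xc6, 0xbc, 0x82, 0x77, 0x29, 0xbc, 0x8b]
t1 = [0xa3, 0x29, 0xc6, 0xbc, 0xbc, 0x8b, 0x82, 0xa3]
t2 = [0xbc, 0xbc, 0xa3, 0x82, 0xa3, 0xa3, 0x82, 0x29]

RES = [0xbc, 0xbc, 0xa3, 0x82, 0xa3, 0xa3, 0x82, 0x29]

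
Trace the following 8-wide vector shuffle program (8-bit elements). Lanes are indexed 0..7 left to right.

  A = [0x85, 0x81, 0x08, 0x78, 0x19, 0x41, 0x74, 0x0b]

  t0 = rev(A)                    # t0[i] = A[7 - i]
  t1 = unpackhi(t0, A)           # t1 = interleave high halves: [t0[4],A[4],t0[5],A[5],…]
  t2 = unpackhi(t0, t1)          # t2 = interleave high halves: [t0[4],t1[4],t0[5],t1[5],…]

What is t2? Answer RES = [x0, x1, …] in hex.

→ t0 |0b|74|41|19|78|08|81|85|
→ t1 |78|19|08|41|81|74|85|0b|
→ t2 |78|81|08|74|81|85|85|0b|

RES = [0x78, 0x81, 0x08, 0x74, 0x81, 0x85, 0x85, 0x0b]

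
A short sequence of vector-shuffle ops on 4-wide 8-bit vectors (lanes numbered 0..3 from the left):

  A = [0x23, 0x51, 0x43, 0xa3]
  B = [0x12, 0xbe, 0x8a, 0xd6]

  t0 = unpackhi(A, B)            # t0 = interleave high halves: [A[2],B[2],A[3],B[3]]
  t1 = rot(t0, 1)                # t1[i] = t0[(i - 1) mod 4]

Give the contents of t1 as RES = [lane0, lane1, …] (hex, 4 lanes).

→ t0 |43|8a|a3|d6|
→ t1 |d6|43|8a|a3|

RES = [0xd6, 0x43, 0x8a, 0xa3]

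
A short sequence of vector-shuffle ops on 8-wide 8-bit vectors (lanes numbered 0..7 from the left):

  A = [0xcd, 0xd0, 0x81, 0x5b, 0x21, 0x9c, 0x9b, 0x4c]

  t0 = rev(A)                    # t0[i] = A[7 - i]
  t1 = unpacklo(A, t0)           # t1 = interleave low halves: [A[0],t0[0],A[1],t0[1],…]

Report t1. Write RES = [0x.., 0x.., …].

RES = [ 0xcd  0x4c  0xd0  0x9b  0x81  0x9c  0x5b  0x21 ]

t0 = [0x4c, 0x9b, 0x9c, 0x21, 0x5b, 0x81, 0xd0, 0xcd]
t1 = [0xcd, 0x4c, 0xd0, 0x9b, 0x81, 0x9c, 0x5b, 0x21]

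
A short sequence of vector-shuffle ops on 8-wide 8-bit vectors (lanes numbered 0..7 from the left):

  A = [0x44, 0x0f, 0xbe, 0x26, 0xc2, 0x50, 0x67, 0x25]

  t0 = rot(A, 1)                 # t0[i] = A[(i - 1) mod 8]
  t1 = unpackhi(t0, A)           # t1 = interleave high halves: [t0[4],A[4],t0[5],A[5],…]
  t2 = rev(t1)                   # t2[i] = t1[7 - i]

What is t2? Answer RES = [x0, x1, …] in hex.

RES = [ 0x25  0x67  0x67  0x50  0x50  0xc2  0xc2  0x26 ]

  t0: 25 44 0f be 26 c2 50 67
  t1: 26 c2 c2 50 50 67 67 25
  t2: 25 67 67 50 50 c2 c2 26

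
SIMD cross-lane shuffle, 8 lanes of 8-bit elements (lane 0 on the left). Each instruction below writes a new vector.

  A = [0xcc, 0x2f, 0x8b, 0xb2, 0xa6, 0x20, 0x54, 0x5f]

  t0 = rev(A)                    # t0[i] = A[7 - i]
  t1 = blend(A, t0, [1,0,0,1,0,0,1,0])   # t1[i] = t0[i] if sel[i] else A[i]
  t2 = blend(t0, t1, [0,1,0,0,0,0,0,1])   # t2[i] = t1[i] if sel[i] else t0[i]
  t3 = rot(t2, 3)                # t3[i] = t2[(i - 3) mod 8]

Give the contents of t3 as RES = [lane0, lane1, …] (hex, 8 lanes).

RES = [ 0x8b  0x2f  0x5f  0x5f  0x2f  0x20  0xa6  0xb2 ]

  t0: 5f 54 20 a6 b2 8b 2f cc
  t1: 5f 2f 8b a6 a6 20 2f 5f
  t2: 5f 2f 20 a6 b2 8b 2f 5f
  t3: 8b 2f 5f 5f 2f 20 a6 b2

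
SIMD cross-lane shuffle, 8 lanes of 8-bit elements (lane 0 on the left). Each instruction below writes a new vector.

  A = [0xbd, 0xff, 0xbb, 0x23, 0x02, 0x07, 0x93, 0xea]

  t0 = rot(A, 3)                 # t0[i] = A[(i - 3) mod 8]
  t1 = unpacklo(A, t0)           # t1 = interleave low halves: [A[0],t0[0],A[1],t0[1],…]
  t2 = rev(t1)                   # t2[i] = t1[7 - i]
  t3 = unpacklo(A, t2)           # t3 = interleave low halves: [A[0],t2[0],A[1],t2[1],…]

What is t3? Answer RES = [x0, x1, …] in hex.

  t0: 07 93 ea bd ff bb 23 02
  t1: bd 07 ff 93 bb ea 23 bd
  t2: bd 23 ea bb 93 ff 07 bd
  t3: bd bd ff 23 bb ea 23 bb

RES = [0xbd, 0xbd, 0xff, 0x23, 0xbb, 0xea, 0x23, 0xbb]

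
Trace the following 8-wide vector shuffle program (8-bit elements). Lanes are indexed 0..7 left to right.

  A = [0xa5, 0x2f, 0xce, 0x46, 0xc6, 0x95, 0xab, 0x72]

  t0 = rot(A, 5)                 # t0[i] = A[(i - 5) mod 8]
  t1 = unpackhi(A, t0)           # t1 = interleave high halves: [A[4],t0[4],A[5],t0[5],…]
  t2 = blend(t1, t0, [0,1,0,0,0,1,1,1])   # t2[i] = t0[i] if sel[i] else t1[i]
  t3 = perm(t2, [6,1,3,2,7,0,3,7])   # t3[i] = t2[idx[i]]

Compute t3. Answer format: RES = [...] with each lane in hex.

  t0: 46 c6 95 ab 72 a5 2f ce
  t1: c6 72 95 a5 ab 2f 72 ce
  t2: c6 c6 95 a5 ab a5 2f ce
  t3: 2f c6 a5 95 ce c6 a5 ce

RES = [ 0x2f  0xc6  0xa5  0x95  0xce  0xc6  0xa5  0xce ]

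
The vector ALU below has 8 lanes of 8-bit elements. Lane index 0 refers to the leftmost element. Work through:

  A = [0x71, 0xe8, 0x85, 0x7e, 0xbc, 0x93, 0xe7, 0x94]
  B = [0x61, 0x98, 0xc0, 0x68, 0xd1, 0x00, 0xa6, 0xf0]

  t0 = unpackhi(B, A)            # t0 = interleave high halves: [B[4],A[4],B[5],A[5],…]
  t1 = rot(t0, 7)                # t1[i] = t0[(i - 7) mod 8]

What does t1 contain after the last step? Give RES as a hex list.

RES = [ 0xbc  0x00  0x93  0xa6  0xe7  0xf0  0x94  0xd1 ]

  t0: d1 bc 00 93 a6 e7 f0 94
  t1: bc 00 93 a6 e7 f0 94 d1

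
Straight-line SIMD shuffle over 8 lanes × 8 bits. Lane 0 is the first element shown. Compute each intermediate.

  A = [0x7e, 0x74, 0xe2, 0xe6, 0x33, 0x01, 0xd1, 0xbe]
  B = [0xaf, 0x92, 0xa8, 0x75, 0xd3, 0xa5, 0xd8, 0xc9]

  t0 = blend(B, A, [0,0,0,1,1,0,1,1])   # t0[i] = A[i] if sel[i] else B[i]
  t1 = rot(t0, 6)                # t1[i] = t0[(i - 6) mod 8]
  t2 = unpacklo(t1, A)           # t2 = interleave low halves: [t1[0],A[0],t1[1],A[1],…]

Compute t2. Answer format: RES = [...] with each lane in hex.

RES = [ 0xa8  0x7e  0xe6  0x74  0x33  0xe2  0xa5  0xe6 ]

t0 = [0xaf, 0x92, 0xa8, 0xe6, 0x33, 0xa5, 0xd1, 0xbe]
t1 = [0xa8, 0xe6, 0x33, 0xa5, 0xd1, 0xbe, 0xaf, 0x92]
t2 = [0xa8, 0x7e, 0xe6, 0x74, 0x33, 0xe2, 0xa5, 0xe6]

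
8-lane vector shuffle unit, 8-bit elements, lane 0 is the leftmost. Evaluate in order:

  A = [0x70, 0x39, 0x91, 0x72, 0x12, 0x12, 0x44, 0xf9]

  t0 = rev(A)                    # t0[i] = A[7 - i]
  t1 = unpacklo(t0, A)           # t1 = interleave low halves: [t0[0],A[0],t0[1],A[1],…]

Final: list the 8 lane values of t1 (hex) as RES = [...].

RES = [ 0xf9  0x70  0x44  0x39  0x12  0x91  0x12  0x72 ]

t0 = [0xf9, 0x44, 0x12, 0x12, 0x72, 0x91, 0x39, 0x70]
t1 = [0xf9, 0x70, 0x44, 0x39, 0x12, 0x91, 0x12, 0x72]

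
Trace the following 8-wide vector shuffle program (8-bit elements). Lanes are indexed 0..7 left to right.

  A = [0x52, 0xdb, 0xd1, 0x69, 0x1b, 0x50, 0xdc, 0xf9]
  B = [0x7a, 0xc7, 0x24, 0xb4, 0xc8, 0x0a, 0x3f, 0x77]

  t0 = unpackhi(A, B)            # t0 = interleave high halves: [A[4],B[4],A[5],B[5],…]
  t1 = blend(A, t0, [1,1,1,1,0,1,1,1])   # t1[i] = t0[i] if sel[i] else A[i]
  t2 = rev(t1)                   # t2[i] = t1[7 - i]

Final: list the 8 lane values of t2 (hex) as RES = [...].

→ t0 |1b|c8|50|0a|dc|3f|f9|77|
→ t1 |1b|c8|50|0a|1b|3f|f9|77|
→ t2 |77|f9|3f|1b|0a|50|c8|1b|

RES = [0x77, 0xf9, 0x3f, 0x1b, 0x0a, 0x50, 0xc8, 0x1b]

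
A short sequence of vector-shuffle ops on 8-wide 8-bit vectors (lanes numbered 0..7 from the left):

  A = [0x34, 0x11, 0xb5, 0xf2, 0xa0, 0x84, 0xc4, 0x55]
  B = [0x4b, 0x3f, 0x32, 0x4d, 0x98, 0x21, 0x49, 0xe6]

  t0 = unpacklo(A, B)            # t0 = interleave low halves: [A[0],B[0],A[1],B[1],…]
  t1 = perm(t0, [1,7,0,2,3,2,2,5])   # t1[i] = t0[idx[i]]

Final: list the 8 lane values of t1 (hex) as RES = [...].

  t0: 34 4b 11 3f b5 32 f2 4d
  t1: 4b 4d 34 11 3f 11 11 32

RES = [0x4b, 0x4d, 0x34, 0x11, 0x3f, 0x11, 0x11, 0x32]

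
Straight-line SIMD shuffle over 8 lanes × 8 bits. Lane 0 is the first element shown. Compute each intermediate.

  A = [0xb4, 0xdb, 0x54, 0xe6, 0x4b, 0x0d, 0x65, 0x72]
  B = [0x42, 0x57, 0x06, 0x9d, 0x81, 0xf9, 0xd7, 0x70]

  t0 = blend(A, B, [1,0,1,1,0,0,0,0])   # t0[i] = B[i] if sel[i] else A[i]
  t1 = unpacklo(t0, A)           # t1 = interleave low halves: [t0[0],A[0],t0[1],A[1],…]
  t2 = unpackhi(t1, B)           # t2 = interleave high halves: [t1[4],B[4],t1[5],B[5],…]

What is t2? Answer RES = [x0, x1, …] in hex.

RES = [0x06, 0x81, 0x54, 0xf9, 0x9d, 0xd7, 0xe6, 0x70]

→ t0 |42|db|06|9d|4b|0d|65|72|
→ t1 |42|b4|db|db|06|54|9d|e6|
→ t2 |06|81|54|f9|9d|d7|e6|70|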